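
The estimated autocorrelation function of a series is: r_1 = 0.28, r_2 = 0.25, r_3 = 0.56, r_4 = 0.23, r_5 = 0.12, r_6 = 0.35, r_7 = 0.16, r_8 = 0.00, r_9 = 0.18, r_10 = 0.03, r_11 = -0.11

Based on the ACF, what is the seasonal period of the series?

3

The largest autocorrelation is r_3 = 0.56, with a weaker echo at lag 6 (0.35); the remaining lags stay at or below 0.28. The elevated value at lag 1 (0.28), dropping to 0.25 at lag 2, reflects decaying short-term dependence rather than seasonality.
The dominant spike at lag 3 indicates a seasonal period of 3.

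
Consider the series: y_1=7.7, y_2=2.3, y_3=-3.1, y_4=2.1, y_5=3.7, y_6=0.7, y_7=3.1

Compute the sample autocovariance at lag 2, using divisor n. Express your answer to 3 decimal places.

Mean ȳ = (7.7 + 2.3 − 3.1 + 2.1 + 3.7 + 0.7 + 3.1)/7 = 2.3571
Deviations: 5.3429, -0.0571, -5.4571, -0.2571, 1.3429, -1.6571, 0.7429
Σ_{t=1}^{5}(y_t−ȳ)(y_{t+2}−ȳ) = -35.0465
γ_2 = -35.0465 / 7 = -5.007

-5.007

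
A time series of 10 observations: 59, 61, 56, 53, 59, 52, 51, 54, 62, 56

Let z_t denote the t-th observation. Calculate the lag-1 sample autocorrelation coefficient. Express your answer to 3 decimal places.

Mean z̄ = (59 + 61 + 56 + 53 + 59 + 52 + 51 + 54 + 62 + 56)/10 = 56.3000
Numerator Σ_{t=1}^{9}(z_t−z̄)(z_{t+1}−z̄) = 11.9100
Denominator Σ(z_t−z̄)² = 132.1000
r_1 = 11.9100 / 132.1000 = 0.090

0.090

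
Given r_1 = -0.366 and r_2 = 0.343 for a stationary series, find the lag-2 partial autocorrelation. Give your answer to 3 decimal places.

0.241

φ_{22} = (r_2 − r_1²) / (1 − r_1²)
r_1² = (-0.366)² = 0.133956
Numerator = 0.343 − 0.1340 = 0.2090; denominator = 1 − 0.1340 = 0.8660
φ_{22} = 0.2090 / 0.8660 = 0.241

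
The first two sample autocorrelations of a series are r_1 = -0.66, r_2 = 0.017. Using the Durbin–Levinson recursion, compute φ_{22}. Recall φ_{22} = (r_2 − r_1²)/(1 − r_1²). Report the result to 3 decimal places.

φ_{22} = (r_2 − r_1²) / (1 − r_1²)
r_1² = (-0.66)² = 0.4356
Numerator = 0.017 − 0.4356 = -0.4186; denominator = 1 − 0.4356 = 0.5644
φ_{22} = -0.4186 / 0.5644 = -0.742

-0.742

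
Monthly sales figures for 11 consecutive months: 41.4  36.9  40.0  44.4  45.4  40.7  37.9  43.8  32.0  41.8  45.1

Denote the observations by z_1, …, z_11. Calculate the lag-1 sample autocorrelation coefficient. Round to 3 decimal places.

Mean z̄ = (41.4 + 36.9 + 40.0 + 44.4 + 45.4 + 40.7 + 37.9 + 43.8 + 32.0 + 41.8 + 45.1)/11 = 40.8545
Numerator Σ_{t=1}^{10}(z_t−z̄)(z_{t+1}−z̄) = -25.0784
Denominator Σ(z_t−z̄)² = 164.6473
r_1 = -25.0784 / 164.6473 = -0.152

-0.152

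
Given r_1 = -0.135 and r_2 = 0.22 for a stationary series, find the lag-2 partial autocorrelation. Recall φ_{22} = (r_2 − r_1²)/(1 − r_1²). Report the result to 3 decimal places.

0.206

φ_{22} = (r_2 − r_1²) / (1 − r_1²)
r_1² = (-0.135)² = 0.018225
Numerator = 0.22 − 0.0182 = 0.2018; denominator = 1 − 0.0182 = 0.9818
φ_{22} = 0.2018 / 0.9818 = 0.206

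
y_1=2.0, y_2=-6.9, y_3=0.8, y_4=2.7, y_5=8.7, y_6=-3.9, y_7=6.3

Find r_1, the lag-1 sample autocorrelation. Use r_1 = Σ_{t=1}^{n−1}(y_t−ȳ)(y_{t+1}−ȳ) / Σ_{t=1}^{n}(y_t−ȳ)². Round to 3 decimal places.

Mean ȳ = (2.0 − 6.9 + 0.8 + 2.7 + 8.7 − 3.9 + 6.3)/7 = 1.3857
Deviations from mean: 0.6143, -8.2857, -0.5857, 1.3143, 7.3143, -5.2857, 4.9143
Σ(y_t−ȳ)(y_{t+1}−ȳ) = (-5.0898) + (4.8531) + (-0.7698) + (9.6131) + (-38.6612) + (-25.9755) = -56.0302
Denominator Σ(y_t−ȳ)² = 176.6886
r_1 = -56.0302 / 176.6886 = -0.317

-0.317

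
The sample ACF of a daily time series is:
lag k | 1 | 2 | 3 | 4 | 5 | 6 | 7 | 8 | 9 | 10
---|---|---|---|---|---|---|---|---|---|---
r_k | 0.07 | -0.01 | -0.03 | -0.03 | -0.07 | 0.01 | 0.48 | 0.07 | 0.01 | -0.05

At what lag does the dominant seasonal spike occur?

7

The largest autocorrelation is r_7 = 0.48; the remaining lags stay at or below 0.07.
The dominant spike at lag 7 indicates a seasonal period of 7.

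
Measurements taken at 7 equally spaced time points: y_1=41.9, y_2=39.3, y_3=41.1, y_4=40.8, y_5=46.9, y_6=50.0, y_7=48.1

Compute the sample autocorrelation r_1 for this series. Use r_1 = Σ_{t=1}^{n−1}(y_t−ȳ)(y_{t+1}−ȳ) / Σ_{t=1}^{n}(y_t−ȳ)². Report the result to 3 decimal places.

Mean ȳ = (41.9 + 39.3 + 41.1 + 40.8 + 46.9 + 50.0 + 48.1)/7 = 44.0143
Deviations from mean: -2.1143, -4.7143, -2.9143, -3.2143, 2.8857, 5.9857, 4.0857
Σ(y_t−ȳ)(y_{t+1}−ȳ) = (9.9673) + (13.7388) + (9.3673) + (-9.2755) + (17.2731) + (24.4559) = 65.5269
Denominator Σ(y_t−ȳ)² = 106.3686
r_1 = 65.5269 / 106.3686 = 0.616

0.616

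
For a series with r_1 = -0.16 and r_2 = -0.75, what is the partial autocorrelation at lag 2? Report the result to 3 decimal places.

-0.796

φ_{22} = (r_2 − r_1²) / (1 − r_1²)
r_1² = (-0.16)² = 0.0256
Numerator = -0.75 − 0.0256 = -0.7756; denominator = 1 − 0.0256 = 0.9744
φ_{22} = -0.7756 / 0.9744 = -0.796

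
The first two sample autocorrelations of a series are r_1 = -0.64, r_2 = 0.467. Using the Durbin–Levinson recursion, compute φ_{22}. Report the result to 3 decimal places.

0.097

φ_{22} = (r_2 − r_1²) / (1 − r_1²)
r_1² = (-0.64)² = 0.4096
Numerator = 0.467 − 0.4096 = 0.0574; denominator = 1 − 0.4096 = 0.5904
φ_{22} = 0.0574 / 0.5904 = 0.097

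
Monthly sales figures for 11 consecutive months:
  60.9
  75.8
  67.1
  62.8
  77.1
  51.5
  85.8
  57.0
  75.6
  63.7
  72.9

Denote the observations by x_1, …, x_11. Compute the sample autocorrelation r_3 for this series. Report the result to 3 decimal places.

Mean x̄ = (60.9 + 75.8 + 67.1 + 62.8 + 77.1 + 51.5 + 85.8 + 57.0 + 75.6 + 63.7 + 72.9)/11 = 68.2000
Numerator Σ_{t=1}^{8}(x_t−x̄)(x_{t+3}−x̄) = -324.7100
Denominator Σ(x_t−x̄)² = 1031.8200
r_3 = -324.7100 / 1031.8200 = -0.315

-0.315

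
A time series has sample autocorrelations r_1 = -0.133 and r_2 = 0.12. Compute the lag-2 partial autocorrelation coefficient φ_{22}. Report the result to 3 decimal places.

0.104

φ_{22} = (r_2 − r_1²) / (1 − r_1²)
r_1² = (-0.133)² = 0.017689
Numerator = 0.12 − 0.0177 = 0.1023; denominator = 1 − 0.0177 = 0.9823
φ_{22} = 0.1023 / 0.9823 = 0.104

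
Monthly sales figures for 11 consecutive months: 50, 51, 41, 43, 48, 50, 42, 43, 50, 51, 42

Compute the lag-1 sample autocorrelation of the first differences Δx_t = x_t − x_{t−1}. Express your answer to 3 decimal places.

First differences Δx: 1, -10, 2, 5, 2, -8, 1, 7, 1, -9
Mean of differences = -0.8000
Numerator Σ(Δx_t−Δx̄)(Δx_{t+1}−Δx̄) = -29.6400
Denominator Σ(Δx_t−Δx̄)² = 323.6000
r_1(Δx) = -29.6400 / 323.6000 = -0.092

-0.092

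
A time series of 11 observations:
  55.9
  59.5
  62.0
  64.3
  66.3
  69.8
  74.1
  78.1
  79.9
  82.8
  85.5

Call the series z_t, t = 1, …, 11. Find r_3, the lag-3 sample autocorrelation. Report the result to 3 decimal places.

Mean z̄ = (55.9 + 59.5 + 62.0 + 64.3 + 66.3 + 69.8 + 74.1 + 78.1 + 79.9 + 82.8 + 85.5)/11 = 70.7455
Numerator Σ_{t=1}^{8}(z_t−z̄)(z_{t+3}−z̄) = 239.9247
Denominator Σ(z_t−z̄)² = 997.6873
r_3 = 239.9247 / 997.6873 = 0.240

0.240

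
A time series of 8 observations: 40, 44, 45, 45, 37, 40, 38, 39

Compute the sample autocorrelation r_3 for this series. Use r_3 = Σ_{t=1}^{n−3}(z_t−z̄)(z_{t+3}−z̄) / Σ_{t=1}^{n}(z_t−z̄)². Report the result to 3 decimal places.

Mean z̄ = (40 + 44 + 45 + 45 + 37 + 40 + 38 + 39)/8 = 41.0000
Numerator Σ_{t=1}^{5}(z_t−z̄)(z_{t+3}−z̄) = -24.0000
Denominator Σ(z_t−z̄)² = 72.0000
r_3 = -24.0000 / 72.0000 = -0.333

-0.333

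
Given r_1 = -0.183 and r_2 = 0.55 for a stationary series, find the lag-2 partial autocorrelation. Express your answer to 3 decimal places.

φ_{22} = (r_2 − r_1²) / (1 − r_1²)
r_1² = (-0.183)² = 0.033489
Numerator = 0.55 − 0.0335 = 0.5165; denominator = 1 − 0.0335 = 0.9665
φ_{22} = 0.5165 / 0.9665 = 0.534

0.534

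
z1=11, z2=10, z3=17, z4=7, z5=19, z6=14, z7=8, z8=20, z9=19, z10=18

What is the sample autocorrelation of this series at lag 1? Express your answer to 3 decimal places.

Mean z̄ = (11 + 10 + 17 + 7 + 19 + 14 + 8 + 20 + 19 + 18)/10 = 14.3000
Numerator Σ_{t=1}^{9}(z_t−z̄)(z_{t+1}−z̄) = -42.6900
Denominator Σ(z_t−z̄)² = 220.1000
r_1 = -42.6900 / 220.1000 = -0.194

-0.194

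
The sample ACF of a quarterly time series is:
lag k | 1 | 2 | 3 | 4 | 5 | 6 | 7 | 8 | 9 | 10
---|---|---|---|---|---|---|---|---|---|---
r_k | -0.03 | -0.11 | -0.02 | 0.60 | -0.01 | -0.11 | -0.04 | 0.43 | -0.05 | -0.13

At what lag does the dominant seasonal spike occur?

The largest autocorrelation is r_4 = 0.60, with a weaker echo at lag 8 (0.43); the remaining lags stay at or below -0.01.
The dominant spike at lag 4 indicates a seasonal period of 4.

4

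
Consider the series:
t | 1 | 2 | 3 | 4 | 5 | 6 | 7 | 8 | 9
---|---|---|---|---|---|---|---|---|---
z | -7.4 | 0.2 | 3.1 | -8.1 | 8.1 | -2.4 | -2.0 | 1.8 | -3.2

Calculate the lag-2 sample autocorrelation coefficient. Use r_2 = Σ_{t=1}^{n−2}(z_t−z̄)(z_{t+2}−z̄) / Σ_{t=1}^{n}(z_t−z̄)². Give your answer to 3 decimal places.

Mean z̄ = (-7.4 + 0.2 + 3.1 − 8.1 + 8.1 − 2.4 − 2.0 + 1.8 − 3.2)/9 = -1.1000
Numerator Σ_{t=1}^{7}(z_t−z̄)(z_{t+2}−z̄) = 2.0200
Denominator Σ(z_t−z̄)² = 207.9800
r_2 = 2.0200 / 207.9800 = 0.010

0.010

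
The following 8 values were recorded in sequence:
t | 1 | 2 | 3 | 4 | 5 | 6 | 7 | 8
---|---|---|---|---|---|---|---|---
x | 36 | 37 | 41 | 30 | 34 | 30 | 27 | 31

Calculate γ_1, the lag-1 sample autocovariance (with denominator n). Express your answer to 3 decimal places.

Mean x̄ = (36 + 37 + 41 + 30 + 34 + 30 + 27 + 31)/8 = 33.2500
Deviations: 2.7500, 3.7500, 7.7500, -3.2500, 0.7500, -3.2500, -6.2500, -2.2500
Σ_{t=1}^{7}(x_t−x̄)(x_{t+1}−x̄) = 43.6875
γ_1 = 43.6875 / 8 = 5.461

5.461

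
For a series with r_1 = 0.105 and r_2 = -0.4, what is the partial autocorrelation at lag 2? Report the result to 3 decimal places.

φ_{22} = (r_2 − r_1²) / (1 − r_1²)
r_1² = (0.105)² = 0.011025
Numerator = -0.4 − 0.0110 = -0.4110; denominator = 1 − 0.0110 = 0.9890
φ_{22} = -0.4110 / 0.9890 = -0.416

-0.416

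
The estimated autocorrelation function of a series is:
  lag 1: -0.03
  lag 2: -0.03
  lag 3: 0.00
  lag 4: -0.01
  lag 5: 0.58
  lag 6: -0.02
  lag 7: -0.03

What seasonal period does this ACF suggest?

5

The largest autocorrelation is r_5 = 0.58; the remaining lags stay at or below 0.00.
The dominant spike at lag 5 indicates a seasonal period of 5.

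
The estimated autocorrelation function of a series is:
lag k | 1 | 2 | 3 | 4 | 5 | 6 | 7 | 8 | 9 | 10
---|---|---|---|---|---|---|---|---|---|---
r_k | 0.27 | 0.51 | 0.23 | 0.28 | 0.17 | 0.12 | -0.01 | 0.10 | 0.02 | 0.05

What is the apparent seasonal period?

The largest autocorrelation is r_2 = 0.51, with a weaker echo at lag 4 (0.28); the remaining lags stay at or below 0.27.
The dominant spike at lag 2 indicates a seasonal period of 2.

2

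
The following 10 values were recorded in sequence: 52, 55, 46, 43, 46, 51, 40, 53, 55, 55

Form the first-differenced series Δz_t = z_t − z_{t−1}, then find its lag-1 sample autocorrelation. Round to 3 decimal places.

-0.390

First differences Δz: 3, -9, -3, 3, 5, -11, 13, 2, 0
Mean of differences = 0.3333
Numerator Σ(Δz_t−Δz̄)(Δz_{t+1}−Δz̄) = -166.1111
Denominator Σ(Δz_t−Δz̄)² = 426.0000
r_1(Δz) = -166.1111 / 426.0000 = -0.390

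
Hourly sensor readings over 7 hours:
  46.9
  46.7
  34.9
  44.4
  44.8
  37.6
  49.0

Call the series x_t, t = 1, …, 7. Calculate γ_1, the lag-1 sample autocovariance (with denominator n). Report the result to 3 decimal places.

Mean x̄ = (46.9 + 46.7 + 34.9 + 44.4 + 44.8 + 37.6 + 49.0)/7 = 43.4714
Deviations: 3.4286, 3.2286, -8.5714, 0.9286, 1.3286, -5.8714, 5.5286
Σ_{t=1}^{6}(x_t−x̄)(x_{t+1}−x̄) = -63.5908
γ_1 = -63.5908 / 7 = -9.084

-9.084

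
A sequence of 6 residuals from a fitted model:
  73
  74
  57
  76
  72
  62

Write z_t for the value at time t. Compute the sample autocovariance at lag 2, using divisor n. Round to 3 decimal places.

-16.333

Mean z̄ = (73 + 74 + 57 + 76 + 72 + 62)/6 = 69.0000
Σ_{t=1}^{4}(z_t−z̄)(z_{t+2}−z̄) = -98.0000
γ_2 = -98.0000 / 6 = -16.333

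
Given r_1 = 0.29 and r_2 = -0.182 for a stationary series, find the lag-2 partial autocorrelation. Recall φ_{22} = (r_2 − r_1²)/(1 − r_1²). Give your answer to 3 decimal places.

-0.291

φ_{22} = (r_2 − r_1²) / (1 − r_1²)
r_1² = (0.29)² = 0.0841
Numerator = -0.182 − 0.0841 = -0.2661; denominator = 1 − 0.0841 = 0.9159
φ_{22} = -0.2661 / 0.9159 = -0.291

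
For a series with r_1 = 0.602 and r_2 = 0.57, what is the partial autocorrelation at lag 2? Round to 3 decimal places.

0.326

φ_{22} = (r_2 − r_1²) / (1 − r_1²)
r_1² = (0.602)² = 0.362404
Numerator = 0.57 − 0.3624 = 0.2076; denominator = 1 − 0.3624 = 0.6376
φ_{22} = 0.2076 / 0.6376 = 0.326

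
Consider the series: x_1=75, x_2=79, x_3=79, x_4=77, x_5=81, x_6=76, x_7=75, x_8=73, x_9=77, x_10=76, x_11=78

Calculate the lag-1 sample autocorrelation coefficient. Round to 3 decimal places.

0.098

Mean x̄ = (75 + 79 + 79 + 77 + 81 + 76 + 75 + 73 + 77 + 76 + 78)/11 = 76.9091
Numerator Σ_{t=1}^{10}(x_t−x̄)(x_{t+1}−x̄) = 4.9917
Denominator Σ(x_t−x̄)² = 50.9091
r_1 = 4.9917 / 50.9091 = 0.098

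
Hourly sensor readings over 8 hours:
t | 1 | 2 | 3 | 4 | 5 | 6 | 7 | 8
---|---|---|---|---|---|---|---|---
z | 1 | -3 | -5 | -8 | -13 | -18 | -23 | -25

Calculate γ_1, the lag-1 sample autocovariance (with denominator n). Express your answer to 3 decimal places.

52.305

Mean z̄ = (1 − 3 − 5 − 8 − 13 − 18 − 23 − 25)/8 = -11.7500
Deviations: 12.7500, 8.7500, 6.7500, 3.7500, -1.2500, -6.2500, -11.2500, -13.2500
Σ_{t=1}^{7}(z_t−z̄)(z_{t+1}−z̄) = 418.4375
γ_1 = 418.4375 / 8 = 52.305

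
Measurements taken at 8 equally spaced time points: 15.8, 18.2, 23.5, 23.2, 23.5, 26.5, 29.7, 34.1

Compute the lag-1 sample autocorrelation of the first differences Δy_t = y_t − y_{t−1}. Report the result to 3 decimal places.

-0.052

First differences Δy: 2.4, 5.3, -0.3, 0.3, 3.0, 3.2, 4.4
Mean of differences = 2.6143
Numerator Σ(Δy_t−Δȳ)(Δy_{t+1}−Δȳ) = -1.2788
Denominator Σ(Δy_t−Δȳ)² = 24.7886
r_1(Δy) = -1.2788 / 24.7886 = -0.052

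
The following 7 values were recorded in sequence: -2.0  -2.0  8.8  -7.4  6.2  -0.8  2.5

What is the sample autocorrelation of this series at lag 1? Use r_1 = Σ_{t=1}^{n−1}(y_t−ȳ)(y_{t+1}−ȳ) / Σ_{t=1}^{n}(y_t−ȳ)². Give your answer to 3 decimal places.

-0.748

Mean ȳ = (-2.0 − 2.0 + 8.8 − 7.4 + 6.2 − 0.8 + 2.5)/7 = 0.7571
Deviations from mean: -2.7571, -2.7571, 8.0429, -8.1571, 5.4429, -1.5571, 1.7429
Σ(y_t−ȳ)(y_{t+1}−ȳ) = (7.6018) + (-22.1753) + (-65.6067) + (-44.3982) + (-8.4753) + (-2.7139) = -135.7676
Denominator Σ(y_t−ȳ)² = 181.5171
r_1 = -135.7676 / 181.5171 = -0.748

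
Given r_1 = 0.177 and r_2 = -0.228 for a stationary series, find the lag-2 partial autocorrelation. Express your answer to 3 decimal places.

-0.268

φ_{22} = (r_2 − r_1²) / (1 − r_1²)
r_1² = (0.177)² = 0.031329
Numerator = -0.228 − 0.0313 = -0.2593; denominator = 1 − 0.0313 = 0.9687
φ_{22} = -0.2593 / 0.9687 = -0.268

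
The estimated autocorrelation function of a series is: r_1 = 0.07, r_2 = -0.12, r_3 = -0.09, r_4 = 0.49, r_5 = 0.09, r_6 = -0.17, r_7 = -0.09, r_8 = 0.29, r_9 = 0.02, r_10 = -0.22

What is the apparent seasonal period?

The largest autocorrelation is r_4 = 0.49, with a weaker echo at lag 8 (0.29); the remaining lags stay at or below 0.09.
The dominant spike at lag 4 indicates a seasonal period of 4.

4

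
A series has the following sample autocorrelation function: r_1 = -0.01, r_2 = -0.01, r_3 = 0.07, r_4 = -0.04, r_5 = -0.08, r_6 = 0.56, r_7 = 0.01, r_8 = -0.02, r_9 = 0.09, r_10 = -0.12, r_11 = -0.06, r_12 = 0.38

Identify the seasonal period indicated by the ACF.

6

The largest autocorrelation is r_6 = 0.56, with a weaker echo at lag 12 (0.38); the remaining lags stay at or below 0.09.
The dominant spike at lag 6 indicates a seasonal period of 6.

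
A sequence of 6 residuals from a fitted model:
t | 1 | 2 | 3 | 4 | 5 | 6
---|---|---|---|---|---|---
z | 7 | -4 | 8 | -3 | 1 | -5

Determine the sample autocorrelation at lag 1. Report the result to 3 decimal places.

-0.581

Mean z̄ = (7 − 4 + 8 − 3 + 1 − 5)/6 = 0.6667
Numerator Σ_{t=1}^{5}(z_t−z̄)(z_{t+1}−z̄) = -93.7778
Denominator Σ(z_t−z̄)² = 161.3333
r_1 = -93.7778 / 161.3333 = -0.581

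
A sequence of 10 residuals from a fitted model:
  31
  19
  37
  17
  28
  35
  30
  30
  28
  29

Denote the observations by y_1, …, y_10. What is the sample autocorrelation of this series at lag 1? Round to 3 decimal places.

Mean ȳ = (31 + 19 + 37 + 17 + 28 + 35 + 30 + 30 + 28 + 29)/10 = 28.4000
Numerator Σ_{t=1}^{9}(y_t−ȳ)(y_{t+1}−ȳ) = -189.1600
Denominator Σ(y_t−ȳ)² = 348.4000
r_1 = -189.1600 / 348.4000 = -0.543

-0.543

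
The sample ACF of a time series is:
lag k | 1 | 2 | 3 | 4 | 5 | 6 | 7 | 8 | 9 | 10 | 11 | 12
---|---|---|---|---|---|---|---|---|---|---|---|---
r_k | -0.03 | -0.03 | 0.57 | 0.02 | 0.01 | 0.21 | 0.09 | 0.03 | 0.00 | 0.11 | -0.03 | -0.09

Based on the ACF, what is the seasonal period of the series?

The largest autocorrelation is r_3 = 0.57, with a weaker echo at lag 6 (0.21); the remaining lags stay at or below 0.11.
The dominant spike at lag 3 indicates a seasonal period of 3.

3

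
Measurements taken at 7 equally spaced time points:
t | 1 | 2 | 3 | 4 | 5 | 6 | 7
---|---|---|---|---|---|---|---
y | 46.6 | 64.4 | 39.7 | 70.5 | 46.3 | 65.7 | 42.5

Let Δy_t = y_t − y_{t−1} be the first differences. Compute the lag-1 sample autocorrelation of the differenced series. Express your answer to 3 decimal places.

First differences Δy: 17.8, -24.7, 30.8, -24.2, 19.4, -23.2
Mean of differences = -0.6833
Numerator Σ(Δy_t−Δȳ)(Δy_{t+1}−Δȳ) = -2864.9186
Denominator Σ(Δy_t−Δȳ)² = 3373.0083
r_1(Δy) = -2864.9186 / 3373.0083 = -0.849

-0.849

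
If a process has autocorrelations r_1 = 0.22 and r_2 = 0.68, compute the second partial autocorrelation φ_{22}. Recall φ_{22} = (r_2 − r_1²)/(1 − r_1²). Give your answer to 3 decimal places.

0.664

φ_{22} = (r_2 − r_1²) / (1 − r_1²)
r_1² = (0.22)² = 0.0484
Numerator = 0.68 − 0.0484 = 0.6316; denominator = 1 − 0.0484 = 0.9516
φ_{22} = 0.6316 / 0.9516 = 0.664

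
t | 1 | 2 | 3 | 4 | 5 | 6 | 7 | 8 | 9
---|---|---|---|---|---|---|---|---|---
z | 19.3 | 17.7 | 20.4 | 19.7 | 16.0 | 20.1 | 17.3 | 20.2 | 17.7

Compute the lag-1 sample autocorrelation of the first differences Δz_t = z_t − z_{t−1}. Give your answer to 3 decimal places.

-0.717

First differences Δz: -1.6, 2.7, -0.7, -3.7, 4.1, -2.8, 2.9, -2.5
Mean of differences = -0.2000
Numerator Σ(Δz_t−Δz̄)(Δz_{t+1}−Δz̄) = -45.1800
Denominator Σ(Δz_t−Δz̄)² = 63.0200
r_1(Δz) = -45.1800 / 63.0200 = -0.717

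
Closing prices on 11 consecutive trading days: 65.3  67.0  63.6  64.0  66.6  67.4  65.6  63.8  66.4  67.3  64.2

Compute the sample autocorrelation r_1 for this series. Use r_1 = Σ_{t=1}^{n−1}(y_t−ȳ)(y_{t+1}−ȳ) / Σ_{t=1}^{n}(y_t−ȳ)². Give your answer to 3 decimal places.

-0.104

Mean ȳ = (65.3 + 67.0 + 63.6 + 64.0 + 66.6 + 67.4 + 65.6 + 63.8 + 66.4 + 67.3 + 64.2)/11 = 65.5636
Numerator Σ_{t=1}^{10}(y_t−ȳ)(y_{t+1}−ȳ) = -2.2340
Denominator Σ(y_t−ȳ)² = 21.5655
r_1 = -2.2340 / 21.5655 = -0.104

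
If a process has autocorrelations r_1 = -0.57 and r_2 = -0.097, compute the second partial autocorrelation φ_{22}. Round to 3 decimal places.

φ_{22} = (r_2 − r_1²) / (1 − r_1²)
r_1² = (-0.57)² = 0.3249
Numerator = -0.097 − 0.3249 = -0.4219; denominator = 1 − 0.3249 = 0.6751
φ_{22} = -0.4219 / 0.6751 = -0.625

-0.625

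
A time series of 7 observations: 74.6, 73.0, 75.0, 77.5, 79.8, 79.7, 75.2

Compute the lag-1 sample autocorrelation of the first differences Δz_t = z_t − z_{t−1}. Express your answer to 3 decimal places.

0.185

First differences Δz: -1.6, 2.0, 2.5, 2.3, -0.1, -4.5
Mean of differences = 0.1000
Numerator Σ(Δz_t−Δz̄)(Δz_{t+1}−Δz̄) = 7.0900
Denominator Σ(Δz_t−Δz̄)² = 38.3000
r_1(Δz) = 7.0900 / 38.3000 = 0.185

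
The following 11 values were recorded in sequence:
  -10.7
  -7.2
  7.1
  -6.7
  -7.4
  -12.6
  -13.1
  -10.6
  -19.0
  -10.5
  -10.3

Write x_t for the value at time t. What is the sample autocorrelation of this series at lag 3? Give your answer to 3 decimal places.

-0.068

Mean x̄ = (-10.7 − 7.2 + 7.1 − 6.7 − 7.4 − 12.6 − 13.1 − 10.6 − 19.0 − 10.5 − 10.3)/11 = -9.1818
Numerator Σ_{t=1}^{8}(x_t−x̄)(x_{t+3}−x̄) = -27.8310
Denominator Σ(x_t−x̄)² = 409.0964
r_3 = -27.8310 / 409.0964 = -0.068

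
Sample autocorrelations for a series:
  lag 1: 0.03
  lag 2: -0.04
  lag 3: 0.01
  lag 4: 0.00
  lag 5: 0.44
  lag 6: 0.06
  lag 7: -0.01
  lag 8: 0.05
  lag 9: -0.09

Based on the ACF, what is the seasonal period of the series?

The largest autocorrelation is r_5 = 0.44; the remaining lags stay at or below 0.06.
The dominant spike at lag 5 indicates a seasonal period of 5.

5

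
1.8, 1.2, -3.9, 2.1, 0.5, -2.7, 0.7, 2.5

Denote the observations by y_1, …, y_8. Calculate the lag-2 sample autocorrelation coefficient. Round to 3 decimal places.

-0.463

Mean ȳ = (1.8 + 1.2 − 3.9 + 2.1 + 0.5 − 2.7 + 0.7 + 2.5)/8 = 0.2750
Deviations from mean: 1.5250, 0.9250, -4.1750, 1.8250, 0.2250, -2.9750, 0.4250, 2.2250
Σ(y_t−ȳ)(y_{t+2}−ȳ) = (-6.3669) + (1.6881) + (-0.9394) + (-5.4294) + (0.0956) + (-6.6194) = -17.5713
Denominator Σ(y_t−ȳ)² = 37.9750
r_2 = -17.5713 / 37.9750 = -0.463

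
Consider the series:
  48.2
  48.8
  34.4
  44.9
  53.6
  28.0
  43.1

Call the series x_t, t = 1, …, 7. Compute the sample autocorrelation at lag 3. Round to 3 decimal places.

0.422

Mean x̄ = (48.2 + 48.8 + 34.4 + 44.9 + 53.6 + 28.0 + 43.1)/7 = 43.0000
Deviations from mean: 5.2000, 5.8000, -8.6000, 1.9000, 10.6000, -15.0000, 0.1000
Σ(x_t−x̄)(x_{t+3}−x̄) = (9.8800) + (61.4800) + (129.0000) + (0.1900) = 200.5500
Denominator Σ(x_t−x̄)² = 475.6200
r_3 = 200.5500 / 475.6200 = 0.422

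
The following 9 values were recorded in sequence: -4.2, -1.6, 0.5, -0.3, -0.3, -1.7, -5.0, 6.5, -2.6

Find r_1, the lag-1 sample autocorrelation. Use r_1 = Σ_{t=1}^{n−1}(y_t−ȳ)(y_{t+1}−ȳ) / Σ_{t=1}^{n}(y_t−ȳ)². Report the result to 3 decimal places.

Mean ȳ = (-4.2 − 1.6 + 0.5 − 0.3 − 0.3 − 1.7 − 5.0 + 6.5 − 2.6)/9 = -0.9667
Numerator Σ_{t=1}^{8}(y_t−ȳ)(y_{t+1}−ȳ) = -37.3011
Denominator Σ(y_t−ȳ)² = 89.1200
r_1 = -37.3011 / 89.1200 = -0.419

-0.419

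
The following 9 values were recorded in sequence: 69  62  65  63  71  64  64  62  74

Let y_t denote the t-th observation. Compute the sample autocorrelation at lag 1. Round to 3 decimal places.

-0.338

Mean ȳ = (69 + 62 + 65 + 63 + 71 + 64 + 64 + 62 + 74)/9 = 66.0000
Numerator Σ_{t=1}^{8}(y_t−ȳ)(y_{t+1}−ȳ) = -50.0000
Denominator Σ(y_t−ȳ)² = 148.0000
r_1 = -50.0000 / 148.0000 = -0.338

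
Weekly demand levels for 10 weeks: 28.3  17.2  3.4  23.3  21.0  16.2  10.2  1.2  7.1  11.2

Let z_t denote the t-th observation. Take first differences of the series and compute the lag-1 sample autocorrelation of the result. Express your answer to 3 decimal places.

-0.143

First differences Δz: -11.1, -13.8, 19.9, -2.3, -4.8, -6.0, -9.0, 5.9, 4.1
Mean of differences = -1.9000
Numerator Σ(Δz_t−Δz̄)(Δz_{t+1}−Δz̄) = -125.0800
Denominator Σ(Δz_t−Δz̄)² = 874.1200
r_1(Δz) = -125.0800 / 874.1200 = -0.143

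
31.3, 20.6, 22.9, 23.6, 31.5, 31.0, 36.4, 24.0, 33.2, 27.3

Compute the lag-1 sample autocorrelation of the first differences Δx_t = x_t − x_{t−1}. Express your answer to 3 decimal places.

-0.525

First differences Δx: -10.7, 2.3, 0.7, 7.9, -0.5, 5.4, -12.4, 9.2, -5.9
Mean of differences = -0.4444
Numerator Σ(Δx_t−Δx̄)(Δx_{t+1}−Δx̄) = -254.0375
Denominator Σ(Δx_t−Δx̄)² = 483.5222
r_1(Δx) = -254.0375 / 483.5222 = -0.525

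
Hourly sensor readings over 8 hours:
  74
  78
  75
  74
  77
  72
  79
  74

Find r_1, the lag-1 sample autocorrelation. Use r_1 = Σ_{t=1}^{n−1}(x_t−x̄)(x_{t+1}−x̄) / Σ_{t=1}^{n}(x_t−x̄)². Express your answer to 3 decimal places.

-0.728

Mean x̄ = (74 + 78 + 75 + 74 + 77 + 72 + 79 + 74)/8 = 75.3750
Numerator Σ_{t=1}^{7}(x_t−x̄)(x_{t+1}−x̄) = -29.0156
Denominator Σ(x_t−x̄)² = 39.8750
r_1 = -29.0156 / 39.8750 = -0.728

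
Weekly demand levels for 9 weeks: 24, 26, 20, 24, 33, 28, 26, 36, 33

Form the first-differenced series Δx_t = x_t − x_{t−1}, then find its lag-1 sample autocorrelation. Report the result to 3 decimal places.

First differences Δx: 2, -6, 4, 9, -5, -2, 10, -3
Mean of differences = 1.1250
Numerator Σ(Δx_t−Δx̄)(Δx_{t+1}−Δx̄) = -97.5156
Denominator Σ(Δx_t−Δx̄)² = 264.8750
r_1(Δx) = -97.5156 / 264.8750 = -0.368

-0.368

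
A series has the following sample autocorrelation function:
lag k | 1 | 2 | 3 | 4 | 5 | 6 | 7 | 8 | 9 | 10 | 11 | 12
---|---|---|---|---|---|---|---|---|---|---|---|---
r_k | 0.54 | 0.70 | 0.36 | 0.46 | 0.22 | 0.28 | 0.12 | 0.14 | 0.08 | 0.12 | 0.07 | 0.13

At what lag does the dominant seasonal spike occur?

2

The largest autocorrelation is r_2 = 0.70; the remaining lags stay at or below 0.54.
The dominant spike at lag 2 indicates a seasonal period of 2.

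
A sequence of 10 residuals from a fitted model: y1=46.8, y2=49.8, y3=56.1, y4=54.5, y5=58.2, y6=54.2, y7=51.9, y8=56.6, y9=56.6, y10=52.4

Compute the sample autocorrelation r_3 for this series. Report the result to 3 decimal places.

-0.058

Mean ȳ = (46.8 + 49.8 + 56.1 + 54.5 + 58.2 + 54.2 + 51.9 + 56.6 + 56.6 + 52.4)/10 = 53.7100
Numerator Σ_{t=1}^{7}(y_t−ȳ)(y_{t+3}−ȳ) = -6.5103
Denominator Σ(y_t−ȳ)² = 111.4690
r_3 = -6.5103 / 111.4690 = -0.058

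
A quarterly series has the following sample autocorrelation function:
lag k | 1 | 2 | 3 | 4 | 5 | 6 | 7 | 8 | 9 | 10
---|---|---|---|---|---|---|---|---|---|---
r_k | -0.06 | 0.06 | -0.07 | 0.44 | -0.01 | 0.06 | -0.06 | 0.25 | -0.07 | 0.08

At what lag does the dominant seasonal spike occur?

The largest autocorrelation is r_4 = 0.44, with a weaker echo at lag 8 (0.25); the remaining lags stay at or below 0.08.
The dominant spike at lag 4 indicates a seasonal period of 4.

4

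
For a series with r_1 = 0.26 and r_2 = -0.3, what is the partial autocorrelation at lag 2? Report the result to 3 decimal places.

φ_{22} = (r_2 − r_1²) / (1 − r_1²)
r_1² = (0.26)² = 0.0676
Numerator = -0.3 − 0.0676 = -0.3676; denominator = 1 − 0.0676 = 0.9324
φ_{22} = -0.3676 / 0.9324 = -0.394

-0.394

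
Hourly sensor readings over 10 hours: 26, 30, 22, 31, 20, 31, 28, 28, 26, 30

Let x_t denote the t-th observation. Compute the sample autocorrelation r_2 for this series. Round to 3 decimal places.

Mean x̄ = (26 + 30 + 22 + 31 + 20 + 31 + 28 + 28 + 26 + 30)/10 = 27.2000
Numerator Σ_{t=1}^{8}(x_t−x̄)(x_{t+2}−x̄) = 67.3200
Denominator Σ(x_t−x̄)² = 127.6000
r_2 = 67.3200 / 127.6000 = 0.528

0.528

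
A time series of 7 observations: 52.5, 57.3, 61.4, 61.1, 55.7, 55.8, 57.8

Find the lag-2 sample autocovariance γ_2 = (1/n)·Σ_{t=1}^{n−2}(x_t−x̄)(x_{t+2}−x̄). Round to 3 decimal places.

Mean x̄ = (52.5 + 57.3 + 61.4 + 61.1 + 55.7 + 55.8 + 57.8)/7 = 57.3714
Σ_{t=1}^{5}(x_t−x̄)(x_{t+2}−x̄) = -33.2002
γ_2 = -33.2002 / 7 = -4.743

-4.743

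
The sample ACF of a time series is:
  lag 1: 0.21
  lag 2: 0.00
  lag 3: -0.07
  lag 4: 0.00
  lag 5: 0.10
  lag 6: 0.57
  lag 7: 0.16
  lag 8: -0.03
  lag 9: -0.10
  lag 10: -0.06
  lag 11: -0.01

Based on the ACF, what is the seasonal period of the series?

The largest autocorrelation is r_6 = 0.57; the remaining lags stay at or below 0.21. The elevated value at lag 1 (0.21), dropping to 0.00 at lag 2, reflects decaying short-term dependence rather than seasonality.
The dominant spike at lag 6 indicates a seasonal period of 6.

6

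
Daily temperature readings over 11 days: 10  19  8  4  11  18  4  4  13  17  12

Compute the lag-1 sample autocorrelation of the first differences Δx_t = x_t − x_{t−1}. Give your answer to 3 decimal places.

-0.183

First differences Δx: 9, -11, -4, 7, 7, -14, 0, 9, 4, -5
Mean of differences = 0.2000
Numerator Σ(Δx_t−Δx̄)(Δx_{t+1}−Δx̄) = -115.6400
Denominator Σ(Δx_t−Δx̄)² = 633.6000
r_1(Δx) = -115.6400 / 633.6000 = -0.183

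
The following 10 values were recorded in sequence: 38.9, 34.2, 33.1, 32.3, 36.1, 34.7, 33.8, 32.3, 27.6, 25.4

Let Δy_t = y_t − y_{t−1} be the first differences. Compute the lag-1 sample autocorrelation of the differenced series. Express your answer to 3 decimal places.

0.111

First differences Δy: -4.7, -1.1, -0.8, 3.8, -1.4, -0.9, -1.5, -4.7, -2.2
Mean of differences = -1.5000
Numerator Σ(Δy_t−Δȳ)(Δy_{t+1}−Δȳ) = 5.5400
Denominator Σ(Δy_t−Δȳ)² = 50.0800
r_1(Δy) = 5.5400 / 50.0800 = 0.111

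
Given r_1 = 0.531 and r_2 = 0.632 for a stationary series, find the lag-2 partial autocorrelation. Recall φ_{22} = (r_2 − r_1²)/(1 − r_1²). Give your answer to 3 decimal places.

φ_{22} = (r_2 − r_1²) / (1 − r_1²)
r_1² = (0.531)² = 0.281961
Numerator = 0.632 − 0.2820 = 0.3500; denominator = 1 − 0.2820 = 0.7180
φ_{22} = 0.3500 / 0.7180 = 0.487

0.487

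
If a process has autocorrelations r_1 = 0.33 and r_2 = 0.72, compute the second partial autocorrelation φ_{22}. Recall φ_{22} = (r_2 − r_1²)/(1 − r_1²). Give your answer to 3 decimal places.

0.686

φ_{22} = (r_2 − r_1²) / (1 − r_1²)
r_1² = (0.33)² = 0.1089
Numerator = 0.72 − 0.1089 = 0.6111; denominator = 1 − 0.1089 = 0.8911
φ_{22} = 0.6111 / 0.8911 = 0.686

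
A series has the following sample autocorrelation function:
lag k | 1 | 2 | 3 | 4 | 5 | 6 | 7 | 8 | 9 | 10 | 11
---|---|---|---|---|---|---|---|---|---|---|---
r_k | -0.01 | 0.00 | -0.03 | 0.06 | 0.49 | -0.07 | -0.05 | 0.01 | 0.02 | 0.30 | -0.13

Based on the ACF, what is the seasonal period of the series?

5

The largest autocorrelation is r_5 = 0.49, with a weaker echo at lag 10 (0.30); the remaining lags stay at or below 0.06.
The dominant spike at lag 5 indicates a seasonal period of 5.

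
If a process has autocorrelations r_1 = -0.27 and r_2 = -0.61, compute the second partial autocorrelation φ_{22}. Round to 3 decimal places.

-0.737

φ_{22} = (r_2 − r_1²) / (1 − r_1²)
r_1² = (-0.27)² = 0.0729
Numerator = -0.61 − 0.0729 = -0.6829; denominator = 1 − 0.0729 = 0.9271
φ_{22} = -0.6829 / 0.9271 = -0.737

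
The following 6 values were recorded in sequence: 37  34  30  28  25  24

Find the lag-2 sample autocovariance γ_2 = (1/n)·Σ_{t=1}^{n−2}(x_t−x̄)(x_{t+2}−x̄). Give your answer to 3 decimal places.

0.519

Mean x̄ = (37 + 34 + 30 + 28 + 25 + 24)/6 = 29.6667
Σ_{t=1}^{4}(x_t−x̄)(x_{t+2}−x̄) = 3.1111
γ_2 = 3.1111 / 6 = 0.519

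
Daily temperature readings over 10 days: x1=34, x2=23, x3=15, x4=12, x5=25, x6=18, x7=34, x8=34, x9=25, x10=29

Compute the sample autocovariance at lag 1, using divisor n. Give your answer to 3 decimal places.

14.859

Mean x̄ = (34 + 23 + 15 + 12 + 25 + 18 + 34 + 34 + 25 + 29)/10 = 24.9000
Σ_{t=1}^{9}(x_t−x̄)(x_{t+1}−x̄) = 148.5900
γ_1 = 148.5900 / 10 = 14.859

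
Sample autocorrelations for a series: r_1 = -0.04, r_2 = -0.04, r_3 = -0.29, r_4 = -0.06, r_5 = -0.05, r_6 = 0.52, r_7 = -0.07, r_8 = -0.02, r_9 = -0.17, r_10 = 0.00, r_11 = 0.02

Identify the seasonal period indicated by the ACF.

6

The largest autocorrelation is r_6 = 0.52; the remaining lags stay at or below 0.02.
The dominant spike at lag 6 indicates a seasonal period of 6.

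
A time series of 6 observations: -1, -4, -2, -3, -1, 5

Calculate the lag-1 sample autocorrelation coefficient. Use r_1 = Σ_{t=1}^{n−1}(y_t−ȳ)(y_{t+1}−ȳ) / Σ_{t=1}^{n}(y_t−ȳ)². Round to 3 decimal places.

Mean ȳ = (-1 − 4 − 2 − 3 − 1 + 5)/6 = -1.0000
Numerator Σ_{t=1}^{5}(y_t−ȳ)(y_{t+1}−ȳ) = 5.0000
Denominator Σ(y_t−ȳ)² = 50.0000
r_1 = 5.0000 / 50.0000 = 0.100

0.100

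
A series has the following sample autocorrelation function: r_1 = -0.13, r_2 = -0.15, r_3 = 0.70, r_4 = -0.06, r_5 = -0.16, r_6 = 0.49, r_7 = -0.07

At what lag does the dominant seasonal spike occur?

3

The largest autocorrelation is r_3 = 0.70, with a weaker echo at lag 6 (0.49); the remaining lags stay at or below -0.06.
The dominant spike at lag 3 indicates a seasonal period of 3.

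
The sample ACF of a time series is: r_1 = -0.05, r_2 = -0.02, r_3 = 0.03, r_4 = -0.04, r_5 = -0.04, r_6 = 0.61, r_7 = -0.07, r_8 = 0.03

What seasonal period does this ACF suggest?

6

The largest autocorrelation is r_6 = 0.61; the remaining lags stay at or below 0.03.
The dominant spike at lag 6 indicates a seasonal period of 6.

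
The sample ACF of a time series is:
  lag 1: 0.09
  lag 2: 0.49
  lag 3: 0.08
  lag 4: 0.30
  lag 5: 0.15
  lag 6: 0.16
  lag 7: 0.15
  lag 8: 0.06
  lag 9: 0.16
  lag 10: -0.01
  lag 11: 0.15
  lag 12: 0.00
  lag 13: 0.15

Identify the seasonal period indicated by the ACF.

The largest autocorrelation is r_2 = 0.49, with a weaker echo at lag 4 (0.30); the remaining lags stay at or below 0.16.
The dominant spike at lag 2 indicates a seasonal period of 2.

2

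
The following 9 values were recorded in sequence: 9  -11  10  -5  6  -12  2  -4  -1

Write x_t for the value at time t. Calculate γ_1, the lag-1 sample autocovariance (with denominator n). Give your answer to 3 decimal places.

Mean x̄ = (9 − 11 + 10 − 5 + 6 − 12 + 2 − 4 − 1)/9 = -0.6667
Σ_{t=1}^{8}(x_t−x̄)(x_{t+1}−x̄) = -398.7778
γ_1 = -398.7778 / 9 = -44.309

-44.309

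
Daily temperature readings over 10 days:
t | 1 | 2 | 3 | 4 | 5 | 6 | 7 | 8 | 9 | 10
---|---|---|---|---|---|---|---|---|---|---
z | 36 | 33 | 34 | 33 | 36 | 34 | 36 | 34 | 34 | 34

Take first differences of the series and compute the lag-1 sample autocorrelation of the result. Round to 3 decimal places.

-0.660

First differences Δz: -3, 1, -1, 3, -2, 2, -2, 0, 0
Mean of differences = -0.2222
Numerator Σ(Δz_t−Δz̄)(Δz_{t+1}−Δz̄) = -20.8272
Denominator Σ(Δz_t−Δz̄)² = 31.5556
r_1(Δz) = -20.8272 / 31.5556 = -0.660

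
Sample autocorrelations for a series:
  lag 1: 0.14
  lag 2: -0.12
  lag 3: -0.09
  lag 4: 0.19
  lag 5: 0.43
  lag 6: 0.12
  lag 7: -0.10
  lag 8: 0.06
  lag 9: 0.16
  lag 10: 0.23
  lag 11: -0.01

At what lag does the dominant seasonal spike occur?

5

The largest autocorrelation is r_5 = 0.43, with a weaker echo at lag 10 (0.23); the remaining lags stay at or below 0.19.
The dominant spike at lag 5 indicates a seasonal period of 5.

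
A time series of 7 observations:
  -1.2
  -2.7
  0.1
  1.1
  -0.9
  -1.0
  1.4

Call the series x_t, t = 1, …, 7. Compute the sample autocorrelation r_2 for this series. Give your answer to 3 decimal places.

Mean x̄ = (-1.2 − 2.7 + 0.1 + 1.1 − 0.9 − 1.0 + 1.4)/7 = -0.4571
Deviations from mean: -0.7429, -2.2429, 0.5571, 1.5571, -0.4429, -0.5429, 1.8571
Σ(x_t−x̄)(x_{t+2}−x̄) = (-0.4139) + (-3.4924) + (-0.2467) + (-0.8453) + (-0.8224) = -5.8208
Denominator Σ(x_t−x̄)² = 12.2571
r_2 = -5.8208 / 12.2571 = -0.475

-0.475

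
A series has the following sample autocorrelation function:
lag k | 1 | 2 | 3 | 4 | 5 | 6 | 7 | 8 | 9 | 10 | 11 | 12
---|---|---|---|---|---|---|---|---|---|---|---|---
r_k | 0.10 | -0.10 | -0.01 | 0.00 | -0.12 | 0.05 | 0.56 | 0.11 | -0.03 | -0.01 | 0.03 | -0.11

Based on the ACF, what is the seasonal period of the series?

7

The largest autocorrelation is r_7 = 0.56; the remaining lags stay at or below 0.11.
The dominant spike at lag 7 indicates a seasonal period of 7.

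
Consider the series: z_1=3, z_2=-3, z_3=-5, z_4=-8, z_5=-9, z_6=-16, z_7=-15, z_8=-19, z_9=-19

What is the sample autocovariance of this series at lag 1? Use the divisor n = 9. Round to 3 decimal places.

31.937

Mean z̄ = (3 − 3 − 5 − 8 − 9 − 16 − 15 − 19 − 19)/9 = -10.1111
Σ_{t=1}^{8}(z_t−z̄)(z_{t+1}−z̄) = 287.4321
γ_1 = 287.4321 / 9 = 31.937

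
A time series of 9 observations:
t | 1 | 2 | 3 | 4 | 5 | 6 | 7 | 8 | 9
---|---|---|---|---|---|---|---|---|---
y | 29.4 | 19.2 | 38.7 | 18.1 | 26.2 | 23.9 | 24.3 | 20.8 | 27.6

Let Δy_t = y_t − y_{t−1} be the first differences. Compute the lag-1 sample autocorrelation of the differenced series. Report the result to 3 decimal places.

-0.782

First differences Δy: -10.2, 19.5, -20.6, 8.1, -2.3, 0.4, -3.5, 6.8
Mean of differences = -0.2250
Numerator Σ(Δy_t−Δȳ)(Δy_{t+1}−Δȳ) = -811.9006
Denominator Σ(Δy_t−Δȳ)² = 1037.7950
r_1(Δy) = -811.9006 / 1037.7950 = -0.782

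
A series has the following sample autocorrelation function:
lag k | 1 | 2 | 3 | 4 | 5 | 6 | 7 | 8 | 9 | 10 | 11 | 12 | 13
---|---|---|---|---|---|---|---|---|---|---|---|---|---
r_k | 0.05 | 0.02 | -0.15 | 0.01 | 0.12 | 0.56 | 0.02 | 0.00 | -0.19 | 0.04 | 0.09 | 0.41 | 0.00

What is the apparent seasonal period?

The largest autocorrelation is r_6 = 0.56, with a weaker echo at lag 12 (0.41); the remaining lags stay at or below 0.12.
The dominant spike at lag 6 indicates a seasonal period of 6.

6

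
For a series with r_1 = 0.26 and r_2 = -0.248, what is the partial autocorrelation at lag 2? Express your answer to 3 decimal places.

-0.338

φ_{22} = (r_2 − r_1²) / (1 − r_1²)
r_1² = (0.26)² = 0.0676
Numerator = -0.248 − 0.0676 = -0.3156; denominator = 1 − 0.0676 = 0.9324
φ_{22} = -0.3156 / 0.9324 = -0.338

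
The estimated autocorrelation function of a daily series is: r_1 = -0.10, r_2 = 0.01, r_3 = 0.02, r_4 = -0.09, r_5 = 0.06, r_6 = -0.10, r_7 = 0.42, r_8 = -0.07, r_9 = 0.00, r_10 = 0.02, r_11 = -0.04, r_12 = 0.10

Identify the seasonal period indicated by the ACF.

The largest autocorrelation is r_7 = 0.42; the remaining lags stay at or below 0.10.
The dominant spike at lag 7 indicates a seasonal period of 7.

7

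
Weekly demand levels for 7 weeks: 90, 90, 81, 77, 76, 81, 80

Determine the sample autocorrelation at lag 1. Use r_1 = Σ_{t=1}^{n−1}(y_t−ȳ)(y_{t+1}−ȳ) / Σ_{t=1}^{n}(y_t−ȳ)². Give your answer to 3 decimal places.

0.512

Mean ȳ = (90 + 90 + 81 + 77 + 76 + 81 + 80)/7 = 82.1429
Deviations from mean: 7.8571, 7.8571, -1.1429, -5.1429, -6.1429, -1.1429, -2.1429
Σ(y_t−ȳ)(y_{t+1}−ȳ) = (61.7347) + (-8.9796) + (5.8776) + (31.5918) + (7.0204) + (2.4490) = 99.6939
Denominator Σ(y_t−ȳ)² = 194.8571
r_1 = 99.6939 / 194.8571 = 0.512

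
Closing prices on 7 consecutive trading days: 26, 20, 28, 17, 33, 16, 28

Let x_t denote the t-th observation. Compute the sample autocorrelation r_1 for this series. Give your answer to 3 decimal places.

-0.890

Mean x̄ = (26 + 20 + 28 + 17 + 33 + 16 + 28)/7 = 24.0000
Numerator Σ_{t=1}^{6}(x_t−x̄)(x_{t+1}−x̄) = -219.0000
Denominator Σ(x_t−x̄)² = 246.0000
r_1 = -219.0000 / 246.0000 = -0.890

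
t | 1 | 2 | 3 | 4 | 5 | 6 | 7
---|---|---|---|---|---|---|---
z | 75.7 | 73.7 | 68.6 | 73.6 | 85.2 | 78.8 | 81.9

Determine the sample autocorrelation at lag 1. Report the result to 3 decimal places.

Mean z̄ = (75.7 + 73.7 + 68.6 + 73.6 + 85.2 + 78.8 + 81.9)/7 = 76.7857
Σ(z_t−z̄)(z_{t+1}−z̄) = (3.3502) + (25.2588) + (26.0773) + (-26.8055) + (16.9488) + (10.3016) = 55.1312
Denominator Σ(z_t−z̄)² = 188.8686
r_1 = 55.1312 / 188.8686 = 0.292

0.292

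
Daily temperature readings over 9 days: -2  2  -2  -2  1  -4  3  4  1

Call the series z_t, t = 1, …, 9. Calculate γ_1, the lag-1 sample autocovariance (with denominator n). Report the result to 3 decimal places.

Mean z̄ = (-2 + 2 − 2 − 2 + 1 − 4 + 3 + 4 + 1)/9 = 0.1111
Σ_{t=1}^{8}(z_t−z̄)(z_{t+1}−z̄) = -6.2346
γ_1 = -6.2346 / 9 = -0.693

-0.693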